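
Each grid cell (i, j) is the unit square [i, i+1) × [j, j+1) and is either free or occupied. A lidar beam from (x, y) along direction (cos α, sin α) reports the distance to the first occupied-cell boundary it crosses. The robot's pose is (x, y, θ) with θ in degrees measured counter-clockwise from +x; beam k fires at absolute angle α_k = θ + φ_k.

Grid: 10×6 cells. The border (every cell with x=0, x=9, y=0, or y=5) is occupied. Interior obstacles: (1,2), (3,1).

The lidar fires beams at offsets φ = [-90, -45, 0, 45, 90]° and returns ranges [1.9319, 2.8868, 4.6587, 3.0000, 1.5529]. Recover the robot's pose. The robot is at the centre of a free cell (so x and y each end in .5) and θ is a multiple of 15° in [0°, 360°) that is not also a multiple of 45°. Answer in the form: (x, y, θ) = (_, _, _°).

(x, y, θ) = (4.5, 3.5, 345°)

The pose lattice has 30·16 = 480 candidates. Test each by forward raycasting.
  (8.5, 4.5, 120°): beam 1 = 0.5774 ≠ 1.9319 ✗
  (2.5, 2.5, 285°): beam 1 = 0.5176 ≠ 1.9319 ✗
  (7.5, 4.5, 240°): beam 1 = 1.0000 ≠ 1.9319 ✗
  (1.5, 4.5, 150°): beam 1 = 0.5774 ≠ 1.9319 ✗
  (4.5, 2.5, 60°): beam 1 = 3.0000 ≠ 1.9319 ✗
  …
  (4.5, 3.5, 345°): r_1=1.9319, r_2=2.8868, r_3=4.6587, r_4=3.0000, r_5=1.5529 — all match ✓
No second candidate reproduces the full scan.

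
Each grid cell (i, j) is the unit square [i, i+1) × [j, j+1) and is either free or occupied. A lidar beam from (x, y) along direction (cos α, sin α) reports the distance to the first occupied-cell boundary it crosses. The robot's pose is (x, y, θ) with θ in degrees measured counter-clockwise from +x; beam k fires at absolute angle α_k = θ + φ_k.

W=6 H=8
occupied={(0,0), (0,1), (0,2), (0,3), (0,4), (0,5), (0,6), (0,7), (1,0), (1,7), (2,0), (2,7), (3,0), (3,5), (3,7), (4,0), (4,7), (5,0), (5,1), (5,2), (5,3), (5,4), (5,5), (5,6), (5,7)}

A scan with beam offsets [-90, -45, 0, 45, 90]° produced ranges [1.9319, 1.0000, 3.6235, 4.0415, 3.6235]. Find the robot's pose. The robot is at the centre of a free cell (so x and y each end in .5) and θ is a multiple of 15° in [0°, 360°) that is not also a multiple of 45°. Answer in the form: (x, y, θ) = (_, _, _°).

(x, y, θ) = (4.5, 4.5, 165°)

Candidates: 23 free-cell centres × 16 headings = 368 poses. Raycast each; keep the one whose scan matches to 4 dp.
  (2.5, 1.5, 105°): beam 1 = 2.5882 ≠ 1.9319 ✗
  (2.5, 4.5, 345°): beam 1 = 3.6235 ≠ 1.9319 ✗
  (4.5, 5.5, 300°): beam 1 = 0.5774 ≠ 1.9319 ✗
  …
  (4.5, 4.5, 165°): r_1=1.9319, r_2=1.0000, r_3=3.6235, r_4=4.0415, r_5=3.6235 — all match ✓
Unique over the lattice → pose = (4.5, 4.5, 165°).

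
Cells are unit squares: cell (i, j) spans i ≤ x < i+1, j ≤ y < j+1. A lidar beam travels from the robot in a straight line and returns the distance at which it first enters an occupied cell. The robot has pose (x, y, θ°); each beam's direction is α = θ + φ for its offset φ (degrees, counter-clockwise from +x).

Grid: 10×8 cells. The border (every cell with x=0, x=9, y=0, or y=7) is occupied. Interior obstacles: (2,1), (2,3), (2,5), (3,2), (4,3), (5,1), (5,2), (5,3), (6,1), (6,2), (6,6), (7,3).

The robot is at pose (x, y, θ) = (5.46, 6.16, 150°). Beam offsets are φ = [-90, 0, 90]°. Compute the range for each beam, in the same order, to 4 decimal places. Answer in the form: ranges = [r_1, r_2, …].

ranges = [0.9699, 1.6800, 2.4942]

beam 1: φ=-90°, α=60°
  cosα=0.5000 sinα=0.8660 | (5,6) | tMaxX 1.0800 tMaxY 0.9699 | tΔX 2.0000 tΔY 1.1547
    t=0.9699 [y] (5,7) — stop
  → r_1 = 0.9699
beam 2: φ=0°, α=150°
  cosα=-0.8660 sinα=0.5000 | (5,6) | tMaxX 0.5312 tMaxY 1.6800 | tΔX 1.1547 tΔY 2.0000
    t=0.5312 [x] (4,6)
    t=1.6800 [y] (4,7) — stop
  → r_2 = 1.6800
beam 3: φ=90°, α=240°
  cosα=-0.5000 sinα=-0.8660 | (5,6) | tMaxX 0.9200 tMaxY 0.1848 | tΔX 2.0000 tΔY 1.1547
    t=0.1848 [y] (5,5)
    t=0.9200 [x] (4,5)
    t=1.3395 [y] (4,4)
    t=2.4942 [y] (4,3) — stop
  → r_3 = 2.4942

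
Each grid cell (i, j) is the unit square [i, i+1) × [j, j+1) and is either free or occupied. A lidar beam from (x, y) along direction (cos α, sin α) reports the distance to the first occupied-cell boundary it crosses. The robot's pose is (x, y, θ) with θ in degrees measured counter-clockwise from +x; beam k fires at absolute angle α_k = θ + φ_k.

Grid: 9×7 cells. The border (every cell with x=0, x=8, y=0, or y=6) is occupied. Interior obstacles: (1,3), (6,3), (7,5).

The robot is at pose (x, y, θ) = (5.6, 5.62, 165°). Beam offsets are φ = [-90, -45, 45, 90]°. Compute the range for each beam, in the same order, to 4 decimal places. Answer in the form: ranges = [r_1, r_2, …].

ranges = [0.3934, 0.4388, 4.1569, 4.7830]

beam 1: φ=-90°, α=75°
  direction (0.2588, 0.9659); cell (5,5); t to first gridline: x 1.5455, y 0.3934 (then +3.8637 / +1.0353)
    (5,6) via y @ 0.3934  # hit
  → r_1 = 0.3934
beam 2: φ=-45°, α=120°
  direction (-0.5000, 0.8660); cell (5,5); t to first gridline: x 1.2000, y 0.4388 (then +2.0000 / +1.1547)
    (5,6) via y @ 0.4388  # hit
  → r_2 = 0.4388
beam 3: φ=45°, α=210°
  direction (-0.8660, -0.5000); cell (5,5); t to first gridline: x 0.6928, y 1.2400 (then +1.1547 / +2.0000)
    (4,5) via x @ 0.6928
    (4,4) via y @ 1.2400
    (3,4) via x @ 1.8475
    (2,4) via x @ 3.0022
    (2,3) via y @ 3.2400
    (1,3) via x @ 4.1569  # hit
  → r_3 = 4.1569
beam 4: φ=90°, α=255°
  direction (-0.2588, -0.9659); cell (5,5); t to first gridline: x 2.3182, y 0.6419 (then +3.8637 / +1.0353)
    (5,4) via y @ 0.6419
    (5,3) via y @ 1.6771
    (4,3) via x @ 2.3182
    (4,2) via y @ 2.7124
    (4,1) via y @ 3.7477
    (4,0) via y @ 4.7830  # hit
  → r_4 = 4.7830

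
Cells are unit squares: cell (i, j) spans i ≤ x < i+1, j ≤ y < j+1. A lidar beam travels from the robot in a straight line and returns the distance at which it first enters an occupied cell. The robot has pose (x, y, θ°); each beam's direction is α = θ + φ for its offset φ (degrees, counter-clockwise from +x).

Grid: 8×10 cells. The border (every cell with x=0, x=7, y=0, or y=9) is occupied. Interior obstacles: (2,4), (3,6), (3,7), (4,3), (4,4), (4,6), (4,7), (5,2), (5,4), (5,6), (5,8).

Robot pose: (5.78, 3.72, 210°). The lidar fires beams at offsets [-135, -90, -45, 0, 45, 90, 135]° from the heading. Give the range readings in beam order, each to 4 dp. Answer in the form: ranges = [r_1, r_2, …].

beam 1: φ=-135°, α=75°
  direction (0.2588, 0.9659); cell (5,3); t to first gridline: x 0.8500, y 0.2899 (then +3.8637 / +1.0353)
    (5,4) via y @ 0.2899  # hit
  → r_1 = 0.2899
beam 2: φ=-90°, α=120°
  direction (-0.5000, 0.8660); cell (5,3); t to first gridline: x 1.5600, y 0.3233 (then +2.0000 / +1.1547)
    (5,4) via y @ 0.3233  # hit
  → r_2 = 0.3233
beam 3: φ=-45°, α=165°
  direction (-0.9659, 0.2588); cell (5,3); t to first gridline: x 0.8075, y 1.0818 (then +1.0353 / +3.8637)
    (4,3) via x @ 0.8075  # hit
  → r_3 = 0.8075
beam 4: φ=0°, α=210°
  direction (-0.8660, -0.5000); cell (5,3); t to first gridline: x 0.9007, y 1.4400 (then +1.1547 / +2.0000)
    (4,3) via x @ 0.9007  # hit
  → r_4 = 0.9007
beam 5: φ=45°, α=255°
  direction (-0.2588, -0.9659); cell (5,3); t to first gridline: x 3.0137, y 0.7454 (then +3.8637 / +1.0353)
    (5,2) via y @ 0.7454  # hit
  → r_5 = 0.7454
beam 6: φ=90°, α=300°
  direction (0.5000, -0.8660); cell (5,3); t to first gridline: x 0.4400, y 0.8314 (then +2.0000 / +1.1547)
    (6,3) via x @ 0.4400
    (6,2) via y @ 0.8314
    (6,1) via y @ 1.9861
    (7,1) via x @ 2.4400  # hit
  → r_6 = 2.4400
beam 7: φ=135°, α=345°
  direction (0.9659, -0.2588); cell (5,3); t to first gridline: x 0.2278, y 2.7819 (then +1.0353 / +3.8637)
    (6,3) via x @ 0.2278
    (7,3) via x @ 1.2630  # hit
  → r_7 = 1.2630

ranges = [0.2899, 0.3233, 0.8075, 0.9007, 0.7454, 2.4400, 1.2630]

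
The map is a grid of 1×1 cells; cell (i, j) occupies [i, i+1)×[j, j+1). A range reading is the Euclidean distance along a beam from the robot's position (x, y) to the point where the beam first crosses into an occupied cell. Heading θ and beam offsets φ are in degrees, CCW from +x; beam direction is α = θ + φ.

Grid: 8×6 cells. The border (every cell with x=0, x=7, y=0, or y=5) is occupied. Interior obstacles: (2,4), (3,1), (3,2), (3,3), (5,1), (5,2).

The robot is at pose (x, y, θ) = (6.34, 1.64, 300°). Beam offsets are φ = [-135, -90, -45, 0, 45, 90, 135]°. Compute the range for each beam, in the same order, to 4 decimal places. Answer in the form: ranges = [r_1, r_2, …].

beam 1: φ=-135°, α=165°
  cosα=-0.9659 sinα=0.2588 | (6,1) | tMaxX 0.3520 tMaxY 1.3909 | tΔX 1.0353 tΔY 3.8637
    t=0.3520 [x] (5,1) — stop
  → r_1 = 0.3520
beam 2: φ=-90°, α=210°
  cosα=-0.8660 sinα=-0.5000 | (6,1) | tMaxX 0.3926 tMaxY 1.2800 | tΔX 1.1547 tΔY 2.0000
    t=0.3926 [x] (5,1) — stop
  → r_2 = 0.3926
beam 3: φ=-45°, α=255°
  cosα=-0.2588 sinα=-0.9659 | (6,1) | tMaxX 1.3137 tMaxY 0.6626 | tΔX 3.8637 tΔY 1.0353
    t=0.6626 [y] (6,0) — stop
  → r_3 = 0.6626
beam 4: φ=0°, α=300°
  cosα=0.5000 sinα=-0.8660 | (6,1) | tMaxX 1.3200 tMaxY 0.7390 | tΔX 2.0000 tΔY 1.1547
    t=0.7390 [y] (6,0) — stop
  → r_4 = 0.7390
beam 5: φ=45°, α=345°
  cosα=0.9659 sinα=-0.2588 | (6,1) | tMaxX 0.6833 tMaxY 2.4728 | tΔX 1.0353 tΔY 3.8637
    t=0.6833 [x] (7,1) — stop
  → r_5 = 0.6833
beam 6: φ=90°, α=30°
  cosα=0.8660 sinα=0.5000 | (6,1) | tMaxX 0.7621 tMaxY 0.7200 | tΔX 1.1547 tΔY 2.0000
    t=0.7200 [y] (6,2)
    t=0.7621 [x] (7,2) — stop
  → r_6 = 0.7621
beam 7: φ=135°, α=75°
  cosα=0.2588 sinα=0.9659 | (6,1) | tMaxX 2.5500 tMaxY 0.3727 | tΔX 3.8637 tΔY 1.0353
    t=0.3727 [y] (6,2)
    t=1.4080 [y] (6,3)
    t=2.4433 [y] (6,4)
    t=2.5500 [x] (7,4) — stop
  → r_7 = 2.5500

ranges = [0.3520, 0.3926, 0.6626, 0.7390, 0.6833, 0.7621, 2.5500]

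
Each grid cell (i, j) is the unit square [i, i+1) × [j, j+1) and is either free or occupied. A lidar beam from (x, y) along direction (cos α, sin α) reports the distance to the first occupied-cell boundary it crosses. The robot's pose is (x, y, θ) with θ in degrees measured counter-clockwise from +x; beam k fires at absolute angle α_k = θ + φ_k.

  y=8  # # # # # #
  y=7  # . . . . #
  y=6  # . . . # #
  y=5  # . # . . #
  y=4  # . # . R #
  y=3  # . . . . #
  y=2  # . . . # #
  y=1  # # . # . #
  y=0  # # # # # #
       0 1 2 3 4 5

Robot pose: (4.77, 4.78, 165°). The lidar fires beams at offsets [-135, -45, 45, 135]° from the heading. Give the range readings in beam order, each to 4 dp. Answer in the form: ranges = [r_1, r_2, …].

beam 1: φ=-135°, α=30°
  cosα=0.8660 sinα=0.5000 | (4,4) | tMaxX 0.2656 tMaxY 0.4400 | tΔX 1.1547 tΔY 2.0000
    t=0.2656 [x] (5,4) — stop
  → r_1 = 0.2656
beam 2: φ=-45°, α=120°
  cosα=-0.5000 sinα=0.8660 | (4,4) | tMaxX 1.5400 tMaxY 0.2540 | tΔX 2.0000 tΔY 1.1547
    t=0.2540 [y] (4,5)
    t=1.4087 [y] (4,6) — stop
  → r_2 = 1.4087
beam 3: φ=45°, α=210°
  cosα=-0.8660 sinα=-0.5000 | (4,4) | tMaxX 0.8891 tMaxY 1.5600 | tΔX 1.1547 tΔY 2.0000
    t=0.8891 [x] (3,4)
    t=1.5600 [y] (3,3)
    t=2.0438 [x] (2,3)
    t=3.1985 [x] (1,3)
    t=3.5600 [y] (1,2)
    t=4.3532 [x] (0,2) — stop
  → r_3 = 4.3532
beam 4: φ=135°, α=300°
  cosα=0.5000 sinα=-0.8660 | (4,4) | tMaxX 0.4600 tMaxY 0.9007 | tΔX 2.0000 tΔY 1.1547
    t=0.4600 [x] (5,4) — stop
  → r_4 = 0.4600

ranges = [0.2656, 1.4087, 4.3532, 0.4600]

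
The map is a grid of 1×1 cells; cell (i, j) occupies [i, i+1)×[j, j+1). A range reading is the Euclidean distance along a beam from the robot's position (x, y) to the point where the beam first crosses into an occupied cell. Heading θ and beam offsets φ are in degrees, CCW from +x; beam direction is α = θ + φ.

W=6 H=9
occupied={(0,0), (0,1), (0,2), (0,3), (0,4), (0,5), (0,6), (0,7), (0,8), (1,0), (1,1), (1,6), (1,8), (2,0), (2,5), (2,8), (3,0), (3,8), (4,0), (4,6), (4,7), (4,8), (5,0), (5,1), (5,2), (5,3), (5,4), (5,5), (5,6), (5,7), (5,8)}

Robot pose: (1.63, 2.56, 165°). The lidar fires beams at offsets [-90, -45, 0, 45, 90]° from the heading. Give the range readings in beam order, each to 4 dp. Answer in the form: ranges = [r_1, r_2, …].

beam 1: φ=-90°, α=75°
  direction (0.2588, 0.9659); cell (1,2); t to first gridline: x 1.4296, y 0.4555 (then +3.8637 / +1.0353)
    (1,3) via y @ 0.4555
    (2,3) via x @ 1.4296
    (2,4) via y @ 1.4908
    (2,5) via y @ 2.5261  # hit
  → r_1 = 2.5261
beam 2: φ=-45°, α=120°
  direction (-0.5000, 0.8660); cell (1,2); t to first gridline: x 1.2600, y 0.5081 (then +2.0000 / +1.1547)
    (1,3) via y @ 0.5081
    (0,3) via x @ 1.2600  # hit
  → r_2 = 1.2600
beam 3: φ=0°, α=165°
  direction (-0.9659, 0.2588); cell (1,2); t to first gridline: x 0.6522, y 1.7000 (then +1.0353 / +3.8637)
    (0,2) via x @ 0.6522  # hit
  → r_3 = 0.6522
beam 4: φ=45°, α=210°
  direction (-0.8660, -0.5000); cell (1,2); t to first gridline: x 0.7275, y 1.1200 (then +1.1547 / +2.0000)
    (0,2) via x @ 0.7275  # hit
  → r_4 = 0.7275
beam 5: φ=90°, α=255°
  direction (-0.2588, -0.9659); cell (1,2); t to first gridline: x 2.4341, y 0.5798 (then +3.8637 / +1.0353)
    (1,1) via y @ 0.5798  # hit
  → r_5 = 0.5798

ranges = [2.5261, 1.2600, 0.6522, 0.7275, 0.5798]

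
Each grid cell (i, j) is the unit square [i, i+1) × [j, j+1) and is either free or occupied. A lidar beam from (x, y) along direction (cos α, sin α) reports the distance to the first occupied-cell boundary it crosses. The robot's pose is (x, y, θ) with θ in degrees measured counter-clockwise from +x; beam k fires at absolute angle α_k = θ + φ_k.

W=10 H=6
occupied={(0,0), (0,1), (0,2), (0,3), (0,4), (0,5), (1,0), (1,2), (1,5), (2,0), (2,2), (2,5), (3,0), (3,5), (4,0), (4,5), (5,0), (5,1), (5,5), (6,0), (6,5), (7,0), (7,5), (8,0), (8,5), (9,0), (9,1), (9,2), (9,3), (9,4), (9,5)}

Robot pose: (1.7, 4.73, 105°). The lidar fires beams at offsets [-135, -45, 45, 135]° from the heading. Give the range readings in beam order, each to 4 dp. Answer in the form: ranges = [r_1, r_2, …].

beam 1: φ=-135°, α=330°
  cosα=0.8660 sinα=-0.5000 | (1,4) | tMaxX 0.3464 tMaxY 1.4600 | tΔX 1.1547 tΔY 2.0000
    t=0.3464 [x] (2,4)
    t=1.4600 [y] (2,3)
    t=1.5011 [x] (3,3)
    t=2.6558 [x] (4,3)
    t=3.4600 [y] (4,2)
    t=3.8105 [x] (5,2)
    t=4.9652 [x] (6,2)
    t=5.4600 [y] (6,1)
    t=6.1199 [x] (7,1)
    t=7.2746 [x] (8,1)
    t=7.4600 [y] (8,0) — stop
  → r_1 = 7.4600
beam 2: φ=-45°, α=60°
  cosα=0.5000 sinα=0.8660 | (1,4) | tMaxX 0.6000 tMaxY 0.3118 | tΔX 2.0000 tΔY 1.1547
    t=0.3118 [y] (1,5) — stop
  → r_2 = 0.3118
beam 3: φ=45°, α=150°
  cosα=-0.8660 sinα=0.5000 | (1,4) | tMaxX 0.8083 tMaxY 0.5400 | tΔX 1.1547 tΔY 2.0000
    t=0.5400 [y] (1,5) — stop
  → r_3 = 0.5400
beam 4: φ=135°, α=240°
  cosα=-0.5000 sinα=-0.8660 | (1,4) | tMaxX 1.4000 tMaxY 0.8429 | tΔX 2.0000 tΔY 1.1547
    t=0.8429 [y] (1,3)
    t=1.4000 [x] (0,3) — stop
  → r_4 = 1.4000

ranges = [7.4600, 0.3118, 0.5400, 1.4000]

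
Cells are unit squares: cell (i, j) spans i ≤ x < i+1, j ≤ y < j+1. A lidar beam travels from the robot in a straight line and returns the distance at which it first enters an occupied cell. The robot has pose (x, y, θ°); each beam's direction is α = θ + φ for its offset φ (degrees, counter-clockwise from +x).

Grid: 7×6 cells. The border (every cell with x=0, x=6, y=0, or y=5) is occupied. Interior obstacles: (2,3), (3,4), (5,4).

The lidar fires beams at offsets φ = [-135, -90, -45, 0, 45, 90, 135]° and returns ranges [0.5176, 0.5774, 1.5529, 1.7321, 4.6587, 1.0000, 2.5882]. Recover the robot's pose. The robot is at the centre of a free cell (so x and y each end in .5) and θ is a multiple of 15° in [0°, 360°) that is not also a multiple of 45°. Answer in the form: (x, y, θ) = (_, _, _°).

(x, y, θ) = (1.5, 2.5, 300°)

Enumerate (i+0.5, j+0.5, θ) over the 17 free cells and 16 admissible headings. For each, cast all 7 beams and compare to the given ranges.
  (1.5, 4.5, 195°): beam 1 = 0.5774 ≠ 0.5176 ✗
  (4.5, 2.5, 240°): beam 1 = 1.9319 ≠ 0.5176 ✗
  (5.5, 1.5, 330°): beam 1 = 1.9319 ≠ 0.5176 ✗
  …
  (1.5, 2.5, 300°): r_1=0.5176, r_2=0.5774, r_3=1.5529, r_4=1.7321, r_5=4.6587, r_6=1.0000, r_7=2.5882 — all match ✓
Unique over the lattice → pose = (1.5, 2.5, 300°).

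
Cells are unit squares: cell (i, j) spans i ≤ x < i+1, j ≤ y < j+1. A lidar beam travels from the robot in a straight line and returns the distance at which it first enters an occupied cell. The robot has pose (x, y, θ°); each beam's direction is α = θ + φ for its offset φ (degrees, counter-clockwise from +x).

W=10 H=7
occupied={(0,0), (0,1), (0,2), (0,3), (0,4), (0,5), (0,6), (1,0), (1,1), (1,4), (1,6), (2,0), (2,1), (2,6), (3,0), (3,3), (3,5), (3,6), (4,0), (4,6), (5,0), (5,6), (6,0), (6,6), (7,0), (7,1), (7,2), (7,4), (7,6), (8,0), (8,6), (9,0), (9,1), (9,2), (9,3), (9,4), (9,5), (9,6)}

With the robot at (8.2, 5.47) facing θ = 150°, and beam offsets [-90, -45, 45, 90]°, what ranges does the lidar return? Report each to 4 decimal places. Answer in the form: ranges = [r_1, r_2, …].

ranges = [0.6120, 0.5487, 7.4540, 0.5427]

beam 1: φ=-90°, α=60°
  dir = (cos 60°, sin 60°) = (0.5000, 0.8660); from cell (8,5)
  next x-line at t=1.6000, next y-line at t=0.6120; Δt_x=2.0000, Δt_y=1.1547
    y: enter (8,6) at t=0.6120 ← occupied
  → r_1 = 0.6120
beam 2: φ=-45°, α=105°
  dir = (cos 105°, sin 105°) = (-0.2588, 0.9659); from cell (8,5)
  next x-line at t=0.7727, next y-line at t=0.5487; Δt_x=3.8637, Δt_y=1.0353
    y: enter (8,6) at t=0.5487 ← occupied
  → r_2 = 0.5487
beam 3: φ=45°, α=195°
  dir = (cos 195°, sin 195°) = (-0.9659, -0.2588); from cell (8,5)
  next x-line at t=0.2071, next y-line at t=1.8159; Δt_x=1.0353, Δt_y=3.8637
    x: enter (7,5) at t=0.2071
    x: enter (6,5) at t=1.2423
    y: enter (6,4) at t=1.8159
    x: enter (5,4) at t=2.2776
    x: enter (4,4) at t=3.3129
    x: enter (3,4) at t=4.3482
    x: enter (2,4) at t=5.3834
    y: enter (2,3) at t=5.6796
    x: enter (1,3) at t=6.4187
    x: enter (0,3) at t=7.4540 ← occupied
  → r_3 = 7.4540
beam 4: φ=90°, α=240°
  dir = (cos 240°, sin 240°) = (-0.5000, -0.8660); from cell (8,5)
  next x-line at t=0.4000, next y-line at t=0.5427; Δt_x=2.0000, Δt_y=1.1547
    x: enter (7,5) at t=0.4000
    y: enter (7,4) at t=0.5427 ← occupied
  → r_4 = 0.5427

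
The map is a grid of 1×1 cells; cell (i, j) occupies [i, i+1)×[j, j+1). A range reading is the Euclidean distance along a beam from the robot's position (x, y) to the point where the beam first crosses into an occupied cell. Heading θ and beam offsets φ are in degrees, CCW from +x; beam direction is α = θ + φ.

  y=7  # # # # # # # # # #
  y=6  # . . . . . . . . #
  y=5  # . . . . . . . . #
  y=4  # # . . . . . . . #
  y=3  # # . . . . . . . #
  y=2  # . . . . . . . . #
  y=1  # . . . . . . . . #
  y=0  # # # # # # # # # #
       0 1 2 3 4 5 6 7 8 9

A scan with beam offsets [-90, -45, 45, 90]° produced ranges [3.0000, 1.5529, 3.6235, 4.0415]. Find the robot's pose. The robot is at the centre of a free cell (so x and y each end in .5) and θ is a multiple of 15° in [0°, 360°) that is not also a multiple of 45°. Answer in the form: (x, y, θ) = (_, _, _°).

(x, y, θ) = (5.5, 2.5, 300°)

The pose lattice has 46·16 = 736 candidates. Test each by forward raycasting.
  (6.5, 3.5, 165°): beam 1 = 3.6235 ≠ 3.0000 ✗
  (2.5, 6.5, 75°): beam 1 = 6.7293 ≠ 3.0000 ✗
  (3.5, 6.5, 210°): beam 1 = 0.5774 ≠ 3.0000 ✗
  (8.5, 3.5, 210°): beam 1 = 4.0415 ≠ 3.0000 ✗
  …
  (5.5, 2.5, 300°): r_1=3.0000, r_2=1.5529, r_3=3.6235, r_4=4.0415 — all match ✓
Only this pose fits every beam.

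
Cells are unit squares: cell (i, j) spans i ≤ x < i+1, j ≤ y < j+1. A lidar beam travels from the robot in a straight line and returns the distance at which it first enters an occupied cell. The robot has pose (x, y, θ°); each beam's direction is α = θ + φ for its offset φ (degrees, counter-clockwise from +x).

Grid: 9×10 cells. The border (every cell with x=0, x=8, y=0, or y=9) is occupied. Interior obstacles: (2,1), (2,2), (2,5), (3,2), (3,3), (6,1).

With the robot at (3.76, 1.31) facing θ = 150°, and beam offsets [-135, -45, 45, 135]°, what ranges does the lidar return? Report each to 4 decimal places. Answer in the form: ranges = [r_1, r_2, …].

beam 1: φ=-135°, α=15°
  d=(0.9659,0.2588)  start (3,1)  tX=0.2485 tY=2.6660  stride 1/|dx|=1.0353 1/|dy|=3.8637
    cross x-line → (4,1), t=0.2485
    cross x-line → (5,1), t=1.2837
    cross x-line → (6,1), t=2.3190 (wall)
  → r_1 = 2.3190
beam 2: φ=-45°, α=105°
  d=(-0.2588,0.9659)  start (3,1)  tX=2.9364 tY=0.7143  stride 1/|dx|=3.8637 1/|dy|=1.0353
    cross y-line → (3,2), t=0.7143 (wall)
  → r_2 = 0.7143
beam 3: φ=45°, α=195°
  d=(-0.9659,-0.2588)  start (3,1)  tX=0.7868 tY=1.1977  stride 1/|dx|=1.0353 1/|dy|=3.8637
    cross x-line → (2,1), t=0.7868 (wall)
  → r_3 = 0.7868
beam 4: φ=135°, α=285°
  d=(0.2588,-0.9659)  start (3,1)  tX=0.9273 tY=0.3209  stride 1/|dx|=3.8637 1/|dy|=1.0353
    cross y-line → (3,0), t=0.3209 (wall)
  → r_4 = 0.3209

ranges = [2.3190, 0.7143, 0.7868, 0.3209]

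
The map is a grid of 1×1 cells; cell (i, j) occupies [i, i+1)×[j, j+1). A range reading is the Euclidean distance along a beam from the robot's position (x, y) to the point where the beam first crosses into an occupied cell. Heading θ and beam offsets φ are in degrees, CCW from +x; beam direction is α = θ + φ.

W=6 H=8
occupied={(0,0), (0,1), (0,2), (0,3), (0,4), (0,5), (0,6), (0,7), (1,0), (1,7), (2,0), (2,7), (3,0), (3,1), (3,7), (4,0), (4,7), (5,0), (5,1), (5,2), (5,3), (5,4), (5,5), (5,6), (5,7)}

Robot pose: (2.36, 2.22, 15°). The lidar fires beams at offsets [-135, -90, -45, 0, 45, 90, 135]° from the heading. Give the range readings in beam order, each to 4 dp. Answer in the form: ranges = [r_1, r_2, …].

ranges = [1.4087, 1.2630, 0.7390, 2.7331, 5.2800, 4.9486, 1.5704]

beam 1: φ=-135°, α=240°
  cosα=-0.5000 sinα=-0.8660 | (2,2) | tMaxX 0.7200 tMaxY 0.2540 | tΔX 2.0000 tΔY 1.1547
    t=0.2540 [y] (2,1)
    t=0.7200 [x] (1,1)
    t=1.4087 [y] (1,0) — stop
  → r_1 = 1.4087
beam 2: φ=-90°, α=285°
  cosα=0.2588 sinα=-0.9659 | (2,2) | tMaxX 2.4728 tMaxY 0.2278 | tΔX 3.8637 tΔY 1.0353
    t=0.2278 [y] (2,1)
    t=1.2630 [y] (2,0) — stop
  → r_2 = 1.2630
beam 3: φ=-45°, α=330°
  cosα=0.8660 sinα=-0.5000 | (2,2) | tMaxX 0.7390 tMaxY 0.4400 | tΔX 1.1547 tΔY 2.0000
    t=0.4400 [y] (2,1)
    t=0.7390 [x] (3,1) — stop
  → r_3 = 0.7390
beam 4: φ=0°, α=15°
  cosα=0.9659 sinα=0.2588 | (2,2) | tMaxX 0.6626 tMaxY 3.0137 | tΔX 1.0353 tΔY 3.8637
    t=0.6626 [x] (3,2)
    t=1.6979 [x] (4,2)
    t=2.7331 [x] (5,2) — stop
  → r_4 = 2.7331
beam 5: φ=45°, α=60°
  cosα=0.5000 sinα=0.8660 | (2,2) | tMaxX 1.2800 tMaxY 0.9007 | tΔX 2.0000 tΔY 1.1547
    t=0.9007 [y] (2,3)
    t=1.2800 [x] (3,3)
    t=2.0554 [y] (3,4)
    t=3.2101 [y] (3,5)
    t=3.2800 [x] (4,5)
    t=4.3648 [y] (4,6)
    t=5.2800 [x] (5,6) — stop
  → r_5 = 5.2800
beam 6: φ=90°, α=105°
  cosα=-0.2588 sinα=0.9659 | (2,2) | tMaxX 1.3909 tMaxY 0.8075 | tΔX 3.8637 tΔY 1.0353
    t=0.8075 [y] (2,3)
    t=1.3909 [x] (1,3)
    t=1.8428 [y] (1,4)
    t=2.8781 [y] (1,5)
    t=3.9133 [y] (1,6)
    t=4.9486 [y] (1,7) — stop
  → r_6 = 4.9486
beam 7: φ=135°, α=150°
  cosα=-0.8660 sinα=0.5000 | (2,2) | tMaxX 0.4157 tMaxY 1.5600 | tΔX 1.1547 tΔY 2.0000
    t=0.4157 [x] (1,2)
    t=1.5600 [y] (1,3)
    t=1.5704 [x] (0,3) — stop
  → r_7 = 1.5704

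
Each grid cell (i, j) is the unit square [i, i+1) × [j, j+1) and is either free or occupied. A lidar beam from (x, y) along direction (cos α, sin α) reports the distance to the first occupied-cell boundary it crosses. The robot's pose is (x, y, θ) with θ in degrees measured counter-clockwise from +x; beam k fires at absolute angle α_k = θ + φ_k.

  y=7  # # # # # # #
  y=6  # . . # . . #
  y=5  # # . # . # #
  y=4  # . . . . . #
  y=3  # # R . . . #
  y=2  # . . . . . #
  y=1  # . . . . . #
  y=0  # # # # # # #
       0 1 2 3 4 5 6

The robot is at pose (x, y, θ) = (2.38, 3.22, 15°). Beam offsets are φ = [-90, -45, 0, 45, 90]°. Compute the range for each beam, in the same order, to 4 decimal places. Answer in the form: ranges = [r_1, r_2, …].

ranges = [2.2983, 4.1800, 3.7477, 2.0554, 1.8428]

beam 1: φ=-90°, α=285°
  direction (0.2588, -0.9659); cell (2,3); t to first gridline: x 2.3955, y 0.2278 (then +3.8637 / +1.0353)
    (2,2) via y @ 0.2278
    (2,1) via y @ 1.2630
    (2,0) via y @ 2.2983  # hit
  → r_1 = 2.2983
beam 2: φ=-45°, α=330°
  direction (0.8660, -0.5000); cell (2,3); t to first gridline: x 0.7159, y 0.4400 (then +1.1547 / +2.0000)
    (2,2) via y @ 0.4400
    (3,2) via x @ 0.7159
    (4,2) via x @ 1.8706
    (4,1) via y @ 2.4400
    (5,1) via x @ 3.0253
    (6,1) via x @ 4.1800  # hit
  → r_2 = 4.1800
beam 3: φ=0°, α=15°
  direction (0.9659, 0.2588); cell (2,3); t to first gridline: x 0.6419, y 3.0137 (then +1.0353 / +3.8637)
    (3,3) via x @ 0.6419
    (4,3) via x @ 1.6771
    (5,3) via x @ 2.7124
    (5,4) via y @ 3.0137
    (6,4) via x @ 3.7477  # hit
  → r_3 = 3.7477
beam 4: φ=45°, α=60°
  direction (0.5000, 0.8660); cell (2,3); t to first gridline: x 1.2400, y 0.9007 (then +2.0000 / +1.1547)
    (2,4) via y @ 0.9007
    (3,4) via x @ 1.2400
    (3,5) via y @ 2.0554  # hit
  → r_4 = 2.0554
beam 5: φ=90°, α=105°
  direction (-0.2588, 0.9659); cell (2,3); t to first gridline: x 1.4682, y 0.8075 (then +3.8637 / +1.0353)
    (2,4) via y @ 0.8075
    (1,4) via x @ 1.4682
    (1,5) via y @ 1.8428  # hit
  → r_5 = 1.8428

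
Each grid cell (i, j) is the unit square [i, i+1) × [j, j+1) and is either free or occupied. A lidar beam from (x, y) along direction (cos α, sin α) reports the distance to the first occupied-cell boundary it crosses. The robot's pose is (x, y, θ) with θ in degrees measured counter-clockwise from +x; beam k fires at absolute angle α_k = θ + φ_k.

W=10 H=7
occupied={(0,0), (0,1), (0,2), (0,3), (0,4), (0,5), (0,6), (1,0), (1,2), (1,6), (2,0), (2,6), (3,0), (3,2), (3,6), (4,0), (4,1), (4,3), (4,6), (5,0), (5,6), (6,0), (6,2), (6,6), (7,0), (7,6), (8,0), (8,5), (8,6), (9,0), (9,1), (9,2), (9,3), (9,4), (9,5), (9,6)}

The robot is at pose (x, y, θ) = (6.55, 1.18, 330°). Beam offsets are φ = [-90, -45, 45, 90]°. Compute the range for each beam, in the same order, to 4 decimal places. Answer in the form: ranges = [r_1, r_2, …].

ranges = [0.2078, 0.1863, 2.5364, 4.4110]

beam 1: φ=-90°, α=240°
  dir = (cos 240°, sin 240°) = (-0.5000, -0.8660); from cell (6,1)
  next x-line at t=1.1000, next y-line at t=0.2078; Δt_x=2.0000, Δt_y=1.1547
    y: enter (6,0) at t=0.2078 ← occupied
  → r_1 = 0.2078
beam 2: φ=-45°, α=285°
  dir = (cos 285°, sin 285°) = (0.2588, -0.9659); from cell (6,1)
  next x-line at t=1.7387, next y-line at t=0.1863; Δt_x=3.8637, Δt_y=1.0353
    y: enter (6,0) at t=0.1863 ← occupied
  → r_2 = 0.1863
beam 3: φ=45°, α=15°
  dir = (cos 15°, sin 15°) = (0.9659, 0.2588); from cell (6,1)
  next x-line at t=0.4659, next y-line at t=3.1682; Δt_x=1.0353, Δt_y=3.8637
    x: enter (7,1) at t=0.4659
    x: enter (8,1) at t=1.5012
    x: enter (9,1) at t=2.5364 ← occupied
  → r_3 = 2.5364
beam 4: φ=90°, α=60°
  dir = (cos 60°, sin 60°) = (0.5000, 0.8660); from cell (6,1)
  next x-line at t=0.9000, next y-line at t=0.9469; Δt_x=2.0000, Δt_y=1.1547
    x: enter (7,1) at t=0.9000
    y: enter (7,2) at t=0.9469
    y: enter (7,3) at t=2.1016
    x: enter (8,3) at t=2.9000
    y: enter (8,4) at t=3.2563
    y: enter (8,5) at t=4.4110 ← occupied
  → r_4 = 4.4110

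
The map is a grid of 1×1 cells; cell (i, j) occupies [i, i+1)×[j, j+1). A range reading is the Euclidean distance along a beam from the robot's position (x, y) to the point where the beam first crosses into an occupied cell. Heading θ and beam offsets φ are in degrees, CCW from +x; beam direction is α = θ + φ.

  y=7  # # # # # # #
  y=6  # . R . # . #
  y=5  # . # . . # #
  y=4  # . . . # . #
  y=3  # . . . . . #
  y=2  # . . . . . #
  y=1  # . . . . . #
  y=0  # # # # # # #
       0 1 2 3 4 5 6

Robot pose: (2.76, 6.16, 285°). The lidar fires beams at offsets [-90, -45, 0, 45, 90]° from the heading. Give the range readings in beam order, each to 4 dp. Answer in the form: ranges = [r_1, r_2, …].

ranges = [0.6182, 0.1848, 0.1656, 2.3200, 1.2837]

beam 1: φ=-90°, α=195°
  d=(-0.9659,-0.2588)  start (2,6)  tX=0.7868 tY=0.6182  stride 1/|dx|=1.0353 1/|dy|=3.8637
    cross y-line → (2,5), t=0.6182 (wall)
  → r_1 = 0.6182
beam 2: φ=-45°, α=240°
  d=(-0.5000,-0.8660)  start (2,6)  tX=1.5200 tY=0.1848  stride 1/|dx|=2.0000 1/|dy|=1.1547
    cross y-line → (2,5), t=0.1848 (wall)
  → r_2 = 0.1848
beam 3: φ=0°, α=285°
  d=(0.2588,-0.9659)  start (2,6)  tX=0.9273 tY=0.1656  stride 1/|dx|=3.8637 1/|dy|=1.0353
    cross y-line → (2,5), t=0.1656 (wall)
  → r_3 = 0.1656
beam 4: φ=45°, α=330°
  d=(0.8660,-0.5000)  start (2,6)  tX=0.2771 tY=0.3200  stride 1/|dx|=1.1547 1/|dy|=2.0000
    cross x-line → (3,6), t=0.2771
    cross y-line → (3,5), t=0.3200
    cross x-line → (4,5), t=1.4318
    cross y-line → (4,4), t=2.3200 (wall)
  → r_4 = 2.3200
beam 5: φ=90°, α=15°
  d=(0.9659,0.2588)  start (2,6)  tX=0.2485 tY=3.2455  stride 1/|dx|=1.0353 1/|dy|=3.8637
    cross x-line → (3,6), t=0.2485
    cross x-line → (4,6), t=1.2837 (wall)
  → r_5 = 1.2837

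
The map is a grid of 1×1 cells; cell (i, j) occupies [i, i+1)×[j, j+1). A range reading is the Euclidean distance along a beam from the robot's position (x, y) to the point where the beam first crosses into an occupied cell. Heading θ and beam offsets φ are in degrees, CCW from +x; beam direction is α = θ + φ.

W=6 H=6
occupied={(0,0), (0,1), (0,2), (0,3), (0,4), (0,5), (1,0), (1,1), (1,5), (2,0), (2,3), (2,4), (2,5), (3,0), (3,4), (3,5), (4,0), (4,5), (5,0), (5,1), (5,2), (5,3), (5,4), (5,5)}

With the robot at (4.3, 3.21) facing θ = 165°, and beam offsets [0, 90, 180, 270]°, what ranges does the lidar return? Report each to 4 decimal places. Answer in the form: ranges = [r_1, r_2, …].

ranges = [1.3459, 2.2880, 0.7247, 1.8531]

beam 1: φ=0°, α=165°
  cosα=-0.9659 sinα=0.2588 | (4,3) | tMaxX 0.3106 tMaxY 3.0523 | tΔX 1.0353 tΔY 3.8637
    t=0.3106 [x] (3,3)
    t=1.3459 [x] (2,3) — stop
  → r_1 = 1.3459
beam 2: φ=90°, α=255°
  cosα=-0.2588 sinα=-0.9659 | (4,3) | tMaxX 1.1591 tMaxY 0.2174 | tΔX 3.8637 tΔY 1.0353
    t=0.2174 [y] (4,2)
    t=1.1591 [x] (3,2)
    t=1.2527 [y] (3,1)
    t=2.2880 [y] (3,0) — stop
  → r_2 = 2.2880
beam 3: φ=180°, α=345°
  cosα=0.9659 sinα=-0.2588 | (4,3) | tMaxX 0.7247 tMaxY 0.8114 | tΔX 1.0353 tΔY 3.8637
    t=0.7247 [x] (5,3) — stop
  → r_3 = 0.7247
beam 4: φ=270°, α=75°
  cosα=0.2588 sinα=0.9659 | (4,3) | tMaxX 2.7046 tMaxY 0.8179 | tΔX 3.8637 tΔY 1.0353
    t=0.8179 [y] (4,4)
    t=1.8531 [y] (4,5) — stop
  → r_4 = 1.8531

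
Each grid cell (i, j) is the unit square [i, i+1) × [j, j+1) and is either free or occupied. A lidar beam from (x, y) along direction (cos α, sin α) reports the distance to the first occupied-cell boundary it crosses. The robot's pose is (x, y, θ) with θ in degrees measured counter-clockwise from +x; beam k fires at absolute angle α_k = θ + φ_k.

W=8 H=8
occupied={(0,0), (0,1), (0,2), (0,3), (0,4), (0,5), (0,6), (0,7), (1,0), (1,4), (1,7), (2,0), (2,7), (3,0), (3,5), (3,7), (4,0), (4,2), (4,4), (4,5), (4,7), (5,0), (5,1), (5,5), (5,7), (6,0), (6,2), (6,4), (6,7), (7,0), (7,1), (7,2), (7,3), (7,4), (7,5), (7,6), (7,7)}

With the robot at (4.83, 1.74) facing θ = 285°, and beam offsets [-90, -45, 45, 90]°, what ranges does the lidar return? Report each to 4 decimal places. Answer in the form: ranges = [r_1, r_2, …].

ranges = [2.8591, 0.8545, 0.1963, 0.1760]

beam 1: φ=-90°, α=195°
  dir = (cos 195°, sin 195°) = (-0.9659, -0.2588); from cell (4,1)
  next x-line at t=0.8593, next y-line at t=2.8591; Δt_x=1.0353, Δt_y=3.8637
    x: enter (3,1) at t=0.8593
    x: enter (2,1) at t=1.8946
    y: enter (2,0) at t=2.8591 ← occupied
  → r_1 = 2.8591
beam 2: φ=-45°, α=240°
  dir = (cos 240°, sin 240°) = (-0.5000, -0.8660); from cell (4,1)
  next x-line at t=1.6600, next y-line at t=0.8545; Δt_x=2.0000, Δt_y=1.1547
    y: enter (4,0) at t=0.8545 ← occupied
  → r_2 = 0.8545
beam 3: φ=45°, α=330°
  dir = (cos 330°, sin 330°) = (0.8660, -0.5000); from cell (4,1)
  next x-line at t=0.1963, next y-line at t=1.4800; Δt_x=1.1547, Δt_y=2.0000
    x: enter (5,1) at t=0.1963 ← occupied
  → r_3 = 0.1963
beam 4: φ=90°, α=15°
  dir = (cos 15°, sin 15°) = (0.9659, 0.2588); from cell (4,1)
  next x-line at t=0.1760, next y-line at t=1.0046; Δt_x=1.0353, Δt_y=3.8637
    x: enter (5,1) at t=0.1760 ← occupied
  → r_4 = 0.1760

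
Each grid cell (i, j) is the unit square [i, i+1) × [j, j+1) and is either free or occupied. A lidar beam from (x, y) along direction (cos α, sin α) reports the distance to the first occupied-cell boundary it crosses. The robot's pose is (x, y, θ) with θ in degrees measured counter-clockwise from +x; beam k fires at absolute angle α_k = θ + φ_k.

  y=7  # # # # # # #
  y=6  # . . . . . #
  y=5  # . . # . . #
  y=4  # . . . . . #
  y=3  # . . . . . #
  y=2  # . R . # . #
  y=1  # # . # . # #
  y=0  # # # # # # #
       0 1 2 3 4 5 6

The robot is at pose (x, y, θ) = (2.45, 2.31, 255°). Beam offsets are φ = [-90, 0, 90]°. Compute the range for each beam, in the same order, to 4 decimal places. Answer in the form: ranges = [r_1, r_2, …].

ranges = [1.5012, 1.3562, 1.1977]

beam 1: φ=-90°, α=165°
  direction (-0.9659, 0.2588); cell (2,2); t to first gridline: x 0.4659, y 2.6660 (then +1.0353 / +3.8637)
    (1,2) via x @ 0.4659
    (0,2) via x @ 1.5012  # hit
  → r_1 = 1.5012
beam 2: φ=0°, α=255°
  direction (-0.2588, -0.9659); cell (2,2); t to first gridline: x 1.7387, y 0.3209 (then +3.8637 / +1.0353)
    (2,1) via y @ 0.3209
    (2,0) via y @ 1.3562  # hit
  → r_2 = 1.3562
beam 3: φ=90°, α=345°
  direction (0.9659, -0.2588); cell (2,2); t to first gridline: x 0.5694, y 1.1977 (then +1.0353 / +3.8637)
    (3,2) via x @ 0.5694
    (3,1) via y @ 1.1977  # hit
  → r_3 = 1.1977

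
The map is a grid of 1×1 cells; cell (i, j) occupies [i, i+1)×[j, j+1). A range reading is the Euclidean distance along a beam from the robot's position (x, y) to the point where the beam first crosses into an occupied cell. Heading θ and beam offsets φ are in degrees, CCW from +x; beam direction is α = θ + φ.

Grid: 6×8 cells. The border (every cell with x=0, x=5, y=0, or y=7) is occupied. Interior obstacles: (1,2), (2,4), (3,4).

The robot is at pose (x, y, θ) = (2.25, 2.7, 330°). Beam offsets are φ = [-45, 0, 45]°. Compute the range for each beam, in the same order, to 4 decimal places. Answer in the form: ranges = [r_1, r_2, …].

beam 1: φ=-45°, α=285°
  d=(0.2588,-0.9659)  start (2,2)  tX=2.8978 tY=0.7247  stride 1/|dx|=3.8637 1/|dy|=1.0353
    cross y-line → (2,1), t=0.7247
    cross y-line → (2,0), t=1.7600 (wall)
  → r_1 = 1.7600
beam 2: φ=0°, α=330°
  d=(0.8660,-0.5000)  start (2,2)  tX=0.8660 tY=1.4000  stride 1/|dx|=1.1547 1/|dy|=2.0000
    cross x-line → (3,2), t=0.8660
    cross y-line → (3,1), t=1.4000
    cross x-line → (4,1), t=2.0207
    cross x-line → (5,1), t=3.1754 (wall)
  → r_2 = 3.1754
beam 3: φ=45°, α=15°
  d=(0.9659,0.2588)  start (2,2)  tX=0.7765 tY=1.1591  stride 1/|dx|=1.0353 1/|dy|=3.8637
    cross x-line → (3,2), t=0.7765
    cross y-line → (3,3), t=1.1591
    cross x-line → (4,3), t=1.8117
    cross x-line → (5,3), t=2.8470 (wall)
  → r_3 = 2.8470

ranges = [1.7600, 3.1754, 2.8470]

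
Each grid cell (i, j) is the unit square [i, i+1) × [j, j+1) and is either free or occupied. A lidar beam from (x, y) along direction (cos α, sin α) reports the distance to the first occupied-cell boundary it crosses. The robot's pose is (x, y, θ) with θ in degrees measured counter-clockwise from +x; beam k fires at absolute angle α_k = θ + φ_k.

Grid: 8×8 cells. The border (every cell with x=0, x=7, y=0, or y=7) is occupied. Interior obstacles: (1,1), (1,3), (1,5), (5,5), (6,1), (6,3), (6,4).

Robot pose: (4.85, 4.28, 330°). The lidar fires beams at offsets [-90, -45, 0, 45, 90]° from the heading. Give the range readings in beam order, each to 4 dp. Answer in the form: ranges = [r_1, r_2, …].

ranges = [3.7874, 3.3957, 1.3279, 1.1906, 0.8314]

beam 1: φ=-90°, α=240°
  dir = (cos 240°, sin 240°) = (-0.5000, -0.8660); from cell (4,4)
  next x-line at t=1.7000, next y-line at t=0.3233; Δt_x=2.0000, Δt_y=1.1547
    y: enter (4,3) at t=0.3233
    y: enter (4,2) at t=1.4780
    x: enter (3,2) at t=1.7000
    y: enter (3,1) at t=2.6327
    x: enter (2,1) at t=3.7000
    y: enter (2,0) at t=3.7874 ← occupied
  → r_1 = 3.7874
beam 2: φ=-45°, α=285°
  dir = (cos 285°, sin 285°) = (0.2588, -0.9659); from cell (4,4)
  next x-line at t=0.5796, next y-line at t=0.2899; Δt_x=3.8637, Δt_y=1.0353
    y: enter (4,3) at t=0.2899
    x: enter (5,3) at t=0.5796
    y: enter (5,2) at t=1.3252
    y: enter (5,1) at t=2.3604
    y: enter (5,0) at t=3.3957 ← occupied
  → r_2 = 3.3957
beam 3: φ=0°, α=330°
  dir = (cos 330°, sin 330°) = (0.8660, -0.5000); from cell (4,4)
  next x-line at t=0.1732, next y-line at t=0.5600; Δt_x=1.1547, Δt_y=2.0000
    x: enter (5,4) at t=0.1732
    y: enter (5,3) at t=0.5600
    x: enter (6,3) at t=1.3279 ← occupied
  → r_3 = 1.3279
beam 4: φ=45°, α=15°
  dir = (cos 15°, sin 15°) = (0.9659, 0.2588); from cell (4,4)
  next x-line at t=0.1553, next y-line at t=2.7819; Δt_x=1.0353, Δt_y=3.8637
    x: enter (5,4) at t=0.1553
    x: enter (6,4) at t=1.1906 ← occupied
  → r_4 = 1.1906
beam 5: φ=90°, α=60°
  dir = (cos 60°, sin 60°) = (0.5000, 0.8660); from cell (4,4)
  next x-line at t=0.3000, next y-line at t=0.8314; Δt_x=2.0000, Δt_y=1.1547
    x: enter (5,4) at t=0.3000
    y: enter (5,5) at t=0.8314 ← occupied
  → r_5 = 0.8314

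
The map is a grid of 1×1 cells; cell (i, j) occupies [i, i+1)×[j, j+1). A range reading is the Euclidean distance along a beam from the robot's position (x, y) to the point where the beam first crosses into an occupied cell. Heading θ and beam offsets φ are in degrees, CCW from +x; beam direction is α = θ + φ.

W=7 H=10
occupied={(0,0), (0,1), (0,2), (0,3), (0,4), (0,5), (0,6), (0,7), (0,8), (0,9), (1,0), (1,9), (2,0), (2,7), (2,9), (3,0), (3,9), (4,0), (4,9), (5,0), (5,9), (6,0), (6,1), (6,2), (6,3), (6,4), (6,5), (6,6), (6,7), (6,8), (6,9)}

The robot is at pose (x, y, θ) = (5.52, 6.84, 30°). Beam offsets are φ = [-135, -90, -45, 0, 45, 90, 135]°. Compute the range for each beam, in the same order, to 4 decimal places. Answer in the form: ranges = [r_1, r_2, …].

beam 1: φ=-135°, α=255°
  dir = (cos 255°, sin 255°) = (-0.2588, -0.9659); from cell (5,6)
  next x-line at t=2.0091, next y-line at t=0.8696; Δt_x=3.8637, Δt_y=1.0353
    y: enter (5,5) at t=0.8696
    y: enter (5,4) at t=1.9049
    x: enter (4,4) at t=2.0091
    y: enter (4,3) at t=2.9402
    y: enter (4,2) at t=3.9755
    y: enter (4,1) at t=5.0107
    x: enter (3,1) at t=5.8728
    y: enter (3,0) at t=6.0460 ← occupied
  → r_1 = 6.0460
beam 2: φ=-90°, α=300°
  dir = (cos 300°, sin 300°) = (0.5000, -0.8660); from cell (5,6)
  next x-line at t=0.9600, next y-line at t=0.9699; Δt_x=2.0000, Δt_y=1.1547
    x: enter (6,6) at t=0.9600 ← occupied
  → r_2 = 0.9600
beam 3: φ=-45°, α=345°
  dir = (cos 345°, sin 345°) = (0.9659, -0.2588); from cell (5,6)
  next x-line at t=0.4969, next y-line at t=3.2455; Δt_x=1.0353, Δt_y=3.8637
    x: enter (6,6) at t=0.4969 ← occupied
  → r_3 = 0.4969
beam 4: φ=0°, α=30°
  dir = (cos 30°, sin 30°) = (0.8660, 0.5000); from cell (5,6)
  next x-line at t=0.5543, next y-line at t=0.3200; Δt_x=1.1547, Δt_y=2.0000
    y: enter (5,7) at t=0.3200
    x: enter (6,7) at t=0.5543 ← occupied
  → r_4 = 0.5543
beam 5: φ=45°, α=75°
  dir = (cos 75°, sin 75°) = (0.2588, 0.9659); from cell (5,6)
  next x-line at t=1.8546, next y-line at t=0.1656; Δt_x=3.8637, Δt_y=1.0353
    y: enter (5,7) at t=0.1656
    y: enter (5,8) at t=1.2009
    x: enter (6,8) at t=1.8546 ← occupied
  → r_5 = 1.8546
beam 6: φ=90°, α=120°
  dir = (cos 120°, sin 120°) = (-0.5000, 0.8660); from cell (5,6)
  next x-line at t=1.0400, next y-line at t=0.1848; Δt_x=2.0000, Δt_y=1.1547
    y: enter (5,7) at t=0.1848
    x: enter (4,7) at t=1.0400
    y: enter (4,8) at t=1.3395
    y: enter (4,9) at t=2.4942 ← occupied
  → r_6 = 2.4942
beam 7: φ=135°, α=165°
  dir = (cos 165°, sin 165°) = (-0.9659, 0.2588); from cell (5,6)
  next x-line at t=0.5383, next y-line at t=0.6182; Δt_x=1.0353, Δt_y=3.8637
    x: enter (4,6) at t=0.5383
    y: enter (4,7) at t=0.6182
    x: enter (3,7) at t=1.5736
    x: enter (2,7) at t=2.6089 ← occupied
  → r_7 = 2.6089

ranges = [6.0460, 0.9600, 0.4969, 0.5543, 1.8546, 2.4942, 2.6089]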